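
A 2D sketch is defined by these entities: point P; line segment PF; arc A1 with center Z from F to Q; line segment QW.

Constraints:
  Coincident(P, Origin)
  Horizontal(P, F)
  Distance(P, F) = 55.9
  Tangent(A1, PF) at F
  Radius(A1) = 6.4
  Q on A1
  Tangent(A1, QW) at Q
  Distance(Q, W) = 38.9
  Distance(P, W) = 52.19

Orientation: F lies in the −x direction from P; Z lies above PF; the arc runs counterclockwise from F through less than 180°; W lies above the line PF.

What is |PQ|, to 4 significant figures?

50.19

Checks: |ZQ| = 6.400 ✓; ∠(ZQ, QW) = 90.00° ✓; |QW| = 38.90 ✓; |PW| = 52.19 ✓.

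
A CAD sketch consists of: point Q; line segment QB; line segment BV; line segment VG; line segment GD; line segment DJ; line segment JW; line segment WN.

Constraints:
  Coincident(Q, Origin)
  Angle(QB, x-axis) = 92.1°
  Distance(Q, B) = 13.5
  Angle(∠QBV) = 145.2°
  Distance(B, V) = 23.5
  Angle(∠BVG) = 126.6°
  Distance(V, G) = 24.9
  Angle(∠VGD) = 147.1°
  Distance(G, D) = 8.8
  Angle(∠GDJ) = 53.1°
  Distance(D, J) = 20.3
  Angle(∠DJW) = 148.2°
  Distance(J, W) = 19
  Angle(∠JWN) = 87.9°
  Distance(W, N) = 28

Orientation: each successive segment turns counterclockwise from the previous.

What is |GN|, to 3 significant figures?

30.5

Q is at the origin; QB runs at 92.1° with length 13.5, so B = (-0.495, 13.5). ∠QBV = 145.2° gives BV at 127° from the x-axis; with |BV| = 23.5, V = (-14.6, 32.3). ∠BVG = 126.6° gives VG at -180° from the x-axis; with |VG| = 24.9, G = (-39.5, 32.2). ∠VGD = 147.1° gives GD at -147° from the x-axis; with |GD| = 8.8, D = (-46.9, 27.3). ∠GDJ = 53.1° gives DJ at -19.9° from the x-axis; with |DJ| = 20.3, J = (-27.8, 20.4). ∠DJW = 148.2° gives JW at 11.9° from the x-axis; with |JW| = 19.0, W = (-9.19, 24.3). ∠JWN = 87.9° gives WN at 104° from the x-axis; with |WN| = 28.0, N = (-16.0, 51.5). Then |GN| = |N − G| = 30.5.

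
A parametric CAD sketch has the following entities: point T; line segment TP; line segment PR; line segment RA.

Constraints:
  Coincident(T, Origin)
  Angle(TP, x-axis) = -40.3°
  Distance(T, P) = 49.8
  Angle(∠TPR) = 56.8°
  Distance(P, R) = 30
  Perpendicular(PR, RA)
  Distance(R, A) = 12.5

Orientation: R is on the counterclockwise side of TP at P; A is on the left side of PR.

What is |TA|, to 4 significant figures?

29.30

T is at the origin; TP runs at -40.3° with length 49.8, so P = 49.8·(cos -40.3°, sin -40.3°) = (37.98, -32.21). ∠TPR = 56.8°, so PR runs at -40.3° + (180° − 56.8°) = 82.90° from the x-axis; with |PR| = 30.0, R = P + 30.0·(cos 82.90°, sin 82.90°) = (41.69, -2.440). The perpendicularity gives RA at right angles to PR; with |RA| = 12.5 on the left of PR, A = R + 12.5·(-0.9923, 0.1236) = (29.28, -0.8952). Then |TA| = |A − T| = 29.30.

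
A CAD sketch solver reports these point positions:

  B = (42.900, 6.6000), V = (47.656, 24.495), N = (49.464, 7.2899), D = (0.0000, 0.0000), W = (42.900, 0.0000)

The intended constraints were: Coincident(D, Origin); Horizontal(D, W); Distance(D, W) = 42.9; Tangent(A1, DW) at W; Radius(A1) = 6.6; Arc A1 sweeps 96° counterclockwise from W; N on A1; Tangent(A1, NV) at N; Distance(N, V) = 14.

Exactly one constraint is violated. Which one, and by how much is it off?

Distance(N, V) = 14 — off by 3.30.

D = (0.00, 0.00) ✓; D.y = 0.00, W.y = 0.00 ✓; |DW| = 42.90 ✓; ∠(BW, WD) = 90.00° ✓; |BW| = 6.600 ✓; bearing(B→N) − bearing(B→W) = 96.00° ✓; |BN| = 6.600 ✓; ∠(BN, NV) = 90.00° ✓; |NV| = 17.30 ✗.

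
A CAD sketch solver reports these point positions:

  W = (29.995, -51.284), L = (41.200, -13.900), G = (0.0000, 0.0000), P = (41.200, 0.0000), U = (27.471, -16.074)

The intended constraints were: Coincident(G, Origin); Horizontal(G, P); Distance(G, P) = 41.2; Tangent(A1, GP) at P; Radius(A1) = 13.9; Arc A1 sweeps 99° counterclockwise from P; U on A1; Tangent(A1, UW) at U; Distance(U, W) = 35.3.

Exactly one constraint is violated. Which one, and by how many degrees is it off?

Tangent(A1, UW) at U — off by 4.90°.

G = (0.00, 0.00) ✓; G.y = 0.00, P.y = 0.00 ✓; |GP| = 41.20 ✓; ∠(LP, PG) = 90.00° ✓; |LP| = 13.90 ✓; bearing(L→U) − bearing(L→P) = 99.00° ✓; |LU| = 13.90 ✓; ∠(LU, UW) = 94.90° ✗; |UW| = 35.30 ✓.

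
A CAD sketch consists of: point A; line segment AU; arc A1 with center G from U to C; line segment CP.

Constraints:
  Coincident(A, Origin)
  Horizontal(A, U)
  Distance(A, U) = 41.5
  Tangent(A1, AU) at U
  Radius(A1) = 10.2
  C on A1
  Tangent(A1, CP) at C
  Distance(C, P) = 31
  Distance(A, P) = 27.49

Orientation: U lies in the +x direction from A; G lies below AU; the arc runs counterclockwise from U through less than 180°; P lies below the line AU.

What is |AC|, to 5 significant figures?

34.482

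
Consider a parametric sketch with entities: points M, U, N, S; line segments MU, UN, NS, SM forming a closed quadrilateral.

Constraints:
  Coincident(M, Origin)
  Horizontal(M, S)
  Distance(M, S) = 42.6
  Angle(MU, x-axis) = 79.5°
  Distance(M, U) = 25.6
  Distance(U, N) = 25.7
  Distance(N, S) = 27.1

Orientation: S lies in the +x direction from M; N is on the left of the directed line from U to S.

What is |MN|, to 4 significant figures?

38.80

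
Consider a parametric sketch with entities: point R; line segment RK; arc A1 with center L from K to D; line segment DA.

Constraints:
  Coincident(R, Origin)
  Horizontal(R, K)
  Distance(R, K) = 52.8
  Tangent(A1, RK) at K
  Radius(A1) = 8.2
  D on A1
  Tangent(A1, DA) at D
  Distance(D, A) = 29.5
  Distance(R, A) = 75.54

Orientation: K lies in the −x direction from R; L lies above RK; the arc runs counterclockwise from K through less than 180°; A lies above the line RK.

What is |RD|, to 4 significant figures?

48.73

Checks: |RK| = 52.80 ✓; ∠(LK, KR) = 90.00° ✓; |LK| = 8.200 ✓; |LD| = 8.200 ✓; ∠(LD, DA) = 90.00° ✓; |DA| = 29.50 ✓; |RA| = 75.54 ✓.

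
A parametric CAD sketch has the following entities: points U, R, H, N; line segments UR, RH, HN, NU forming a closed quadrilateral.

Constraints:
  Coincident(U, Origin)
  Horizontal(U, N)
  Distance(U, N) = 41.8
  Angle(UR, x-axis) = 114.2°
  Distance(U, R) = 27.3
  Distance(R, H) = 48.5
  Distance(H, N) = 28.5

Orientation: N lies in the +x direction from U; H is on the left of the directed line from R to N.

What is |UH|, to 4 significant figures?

46.64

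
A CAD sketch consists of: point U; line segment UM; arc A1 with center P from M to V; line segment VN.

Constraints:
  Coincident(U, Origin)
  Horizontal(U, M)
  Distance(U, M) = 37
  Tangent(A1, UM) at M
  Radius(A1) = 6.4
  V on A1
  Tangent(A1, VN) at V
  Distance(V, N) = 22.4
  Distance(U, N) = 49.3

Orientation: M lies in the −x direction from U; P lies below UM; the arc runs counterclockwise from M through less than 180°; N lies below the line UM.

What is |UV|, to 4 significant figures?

43.95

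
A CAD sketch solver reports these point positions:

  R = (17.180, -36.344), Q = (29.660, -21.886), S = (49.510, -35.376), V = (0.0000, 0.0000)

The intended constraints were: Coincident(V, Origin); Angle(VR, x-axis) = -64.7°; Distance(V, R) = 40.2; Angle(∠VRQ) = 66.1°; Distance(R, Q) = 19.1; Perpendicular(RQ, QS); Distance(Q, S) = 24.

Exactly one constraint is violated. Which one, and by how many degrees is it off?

Perpendicular(RQ, QS) — off by 6.60°.

V = (0.00, 0.00) ✓; VR at -64.70° ✓; |VR| = 40.20 ✓; ∠VRQ = 66.10° ✓; |RQ| = 19.10 ✓; ∠(RQ, QS) = 83.40° ✗; |QS| = 24.00 ✓.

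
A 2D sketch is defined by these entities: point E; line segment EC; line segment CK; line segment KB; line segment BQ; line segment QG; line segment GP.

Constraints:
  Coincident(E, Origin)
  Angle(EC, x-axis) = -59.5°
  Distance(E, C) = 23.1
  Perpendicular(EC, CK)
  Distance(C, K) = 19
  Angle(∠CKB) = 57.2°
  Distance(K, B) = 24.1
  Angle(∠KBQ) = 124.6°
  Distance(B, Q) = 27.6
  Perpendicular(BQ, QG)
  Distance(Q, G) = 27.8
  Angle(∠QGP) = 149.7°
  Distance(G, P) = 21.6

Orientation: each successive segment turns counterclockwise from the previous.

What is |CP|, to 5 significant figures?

28.402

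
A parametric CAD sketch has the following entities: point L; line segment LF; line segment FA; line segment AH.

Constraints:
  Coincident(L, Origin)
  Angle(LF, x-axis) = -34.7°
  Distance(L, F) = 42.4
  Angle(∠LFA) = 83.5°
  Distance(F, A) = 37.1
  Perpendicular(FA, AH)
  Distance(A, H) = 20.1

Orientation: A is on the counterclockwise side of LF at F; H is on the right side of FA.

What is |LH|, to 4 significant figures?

70.11

L is at the origin; LF runs at -34.7° with length 42.4, so F = 42.4·(cos -34.7°, sin -34.7°) = (34.86, -24.14). ∠LFA = 83.5°, so FA runs at -34.7° + (180° − 83.5°) = 61.80° from the x-axis; with |FA| = 37.1, A = F + 37.1·(cos 61.80°, sin 61.80°) = (52.39, 8.559). The perpendicularity gives AH at right angles to FA; with |AH| = 20.1 on the right of FA, H = A + 20.1·(0.8813, -0.4726) = (70.10, -0.9394). Then |LH| = |H − L| = 70.11.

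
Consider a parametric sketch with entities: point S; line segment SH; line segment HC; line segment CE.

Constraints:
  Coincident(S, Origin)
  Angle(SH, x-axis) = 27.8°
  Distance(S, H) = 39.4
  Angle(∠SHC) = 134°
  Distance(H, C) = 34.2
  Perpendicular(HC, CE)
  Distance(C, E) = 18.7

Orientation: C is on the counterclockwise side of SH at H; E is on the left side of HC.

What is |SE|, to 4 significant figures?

62.32

S is at the origin; SH runs at 27.8° with length 39.4, so H = 39.4·(cos 27.8°, sin 27.8°) = (34.85, 18.38). ∠SHC = 134.0°, so HC runs at 27.8° + (180° − 134.0°) = 73.80° from the x-axis; with |HC| = 34.2, C = H + 34.2·(cos 73.80°, sin 73.80°) = (44.39, 51.22). The perpendicularity gives CE at right angles to HC; with |CE| = 18.7 on the left of HC, E = C + 18.7·(-0.9603, 0.2790) = (26.44, 56.43). Then |SE| = |E − S| = 62.32.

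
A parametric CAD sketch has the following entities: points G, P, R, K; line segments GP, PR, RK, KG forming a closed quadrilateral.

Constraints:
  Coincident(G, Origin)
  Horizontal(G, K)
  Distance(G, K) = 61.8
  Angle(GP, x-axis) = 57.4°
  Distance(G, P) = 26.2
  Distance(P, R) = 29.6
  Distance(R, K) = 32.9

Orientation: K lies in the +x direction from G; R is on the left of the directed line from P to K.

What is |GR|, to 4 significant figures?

51.10

G is at the origin; G and K share the same y with |GK| = 61.8 and K in +x, so K = (61.8, 0). GP runs at 57.4° with |GP| = 26.2, so P = (14.12, 22.07). R is determined by |PR| = 29.6 and |RK| = 32.9 together: it lies at the intersection of circle(P, 29.6) and circle(K, 32.9). With |PK| = 52.54, the foot of the radical line on PK is 24.31 from P and the perpendicular offset is √(29.6² − 24.31²) = 16.89. Taking the left-of-PK solution: R = (43.27, 27.19).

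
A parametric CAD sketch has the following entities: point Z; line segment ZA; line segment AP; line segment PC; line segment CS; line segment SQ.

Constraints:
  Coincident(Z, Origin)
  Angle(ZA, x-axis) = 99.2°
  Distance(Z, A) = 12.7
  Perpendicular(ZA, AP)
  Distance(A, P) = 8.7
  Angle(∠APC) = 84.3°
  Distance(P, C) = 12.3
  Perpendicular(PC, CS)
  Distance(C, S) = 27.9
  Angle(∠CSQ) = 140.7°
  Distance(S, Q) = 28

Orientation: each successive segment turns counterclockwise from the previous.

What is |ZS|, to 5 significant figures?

20.540

Z is at the origin; ZA runs at 99.2° with length 12.7, so A = (-2.0305, 12.537). ZA is perpendicular to AP, so AP runs at -170.80°; with |AP| = 8.7, P = (-10.619, 11.146). ∠APC = 84.3° gives PC at -75.100° from the x-axis; with |PC| = 12.3, C = (-7.4558, -0.74076). PC is perpendicular to CS, so CS runs at 14.900°; with |CS| = 27.9, S = (19.506, 6.4332). Then |ZS| = |S − Z| = 20.540.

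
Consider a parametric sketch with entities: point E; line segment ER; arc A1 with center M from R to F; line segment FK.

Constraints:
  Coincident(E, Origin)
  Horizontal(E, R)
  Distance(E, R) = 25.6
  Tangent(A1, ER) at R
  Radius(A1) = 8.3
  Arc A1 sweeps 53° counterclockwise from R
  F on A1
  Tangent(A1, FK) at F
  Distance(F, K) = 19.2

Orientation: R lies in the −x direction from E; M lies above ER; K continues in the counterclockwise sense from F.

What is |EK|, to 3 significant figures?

20.1

E is at the origin; E and R share the same y with |ER| = 25.6 and R on the −x side, so R = (-25.6, 0.00). A1 meets ER tangentially, so MR is at right angles to ER, so M = R + (0, 8.3) = (-25.6, 8.30). On A1, R sits at bearing -90° from M; a 53° counterclockwise sweep puts F at bearing -37°, so F = M + 8.3·(cos -37°, sin -37°) = (-19.0, 3.30). Since A1 is tangent to FK there, MF ⟂ FK, so FK runs along (−sin -37°, cos -37°); with |FK| = 19.2, K = (-7.42, 18.6). Then |EK| = |K − E| = 20.1.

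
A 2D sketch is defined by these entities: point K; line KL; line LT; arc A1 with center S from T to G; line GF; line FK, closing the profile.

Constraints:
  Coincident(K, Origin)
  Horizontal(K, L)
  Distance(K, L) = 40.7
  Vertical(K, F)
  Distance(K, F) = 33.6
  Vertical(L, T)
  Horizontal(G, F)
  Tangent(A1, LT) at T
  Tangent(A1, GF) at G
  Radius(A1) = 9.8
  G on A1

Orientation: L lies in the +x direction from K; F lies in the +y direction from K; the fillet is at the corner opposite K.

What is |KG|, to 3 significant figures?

45.6

K is at the origin; K and L share the same y with |KL| = 40.7 and L on the +x side, so L = (40.7, 0.00). K and F share the same x with |KF| = 33.6 and F on the +y side, so F = (0.00, 33.6). The virtual corner opposite K is at (40.7, 33.6). The tangent condition forces ST to be normal to LT and A1 meets GF tangentially, so SG is at right angles to GF, with radius 9.8, so the center S sits 9.8 in from both sides at S = (30.9, 23.8). That places the tangent points at T = (40.7, 23.8) on LT and G = (30.9, 33.6) on GF. Then |KG| = |G − K| = 45.6.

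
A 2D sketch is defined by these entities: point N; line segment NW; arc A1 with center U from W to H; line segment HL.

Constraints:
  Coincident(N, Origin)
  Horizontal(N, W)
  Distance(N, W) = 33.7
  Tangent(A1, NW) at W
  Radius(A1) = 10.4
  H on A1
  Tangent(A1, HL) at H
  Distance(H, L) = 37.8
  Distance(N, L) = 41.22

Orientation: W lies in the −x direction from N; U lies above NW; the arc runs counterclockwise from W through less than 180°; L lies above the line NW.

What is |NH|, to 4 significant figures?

25.00

Checks: N.y = 0.00, W.y = 0.00 ✓; |UH| = 10.40 ✓; ∠(UH, HL) = 90.00° ✓; |HL| = 37.80 ✓; |NL| = 41.22 ✓.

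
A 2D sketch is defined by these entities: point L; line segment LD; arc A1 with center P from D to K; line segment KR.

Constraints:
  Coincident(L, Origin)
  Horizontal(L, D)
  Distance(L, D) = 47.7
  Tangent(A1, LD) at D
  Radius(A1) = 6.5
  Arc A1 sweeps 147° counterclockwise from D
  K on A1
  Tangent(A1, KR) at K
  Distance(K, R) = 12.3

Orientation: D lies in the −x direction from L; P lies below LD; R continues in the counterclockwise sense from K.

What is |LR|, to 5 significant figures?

44.974

L is at the origin; LD is horizontal with |LD| = 47.7 and D on the −x side, so D = (-47.700, 0.0000). A1 meets LD tangentially, so PD is at right angles to LD, so P = D + (0, -6.5) = (-47.700, -6.5000). On A1, D sits at bearing 90° from P; a 147° counterclockwise sweep puts K at bearing 237°, so K = P + 6.5·(cos 237°, sin 237°) = (-51.240, -11.951). A1 meets KR tangentially, so PK is at right angles to KR, so KR runs along (−sin 237°, cos 237°); with |KR| = 12.3, R = (-40.925, -18.650). Then |LR| = |R − L| = 44.974.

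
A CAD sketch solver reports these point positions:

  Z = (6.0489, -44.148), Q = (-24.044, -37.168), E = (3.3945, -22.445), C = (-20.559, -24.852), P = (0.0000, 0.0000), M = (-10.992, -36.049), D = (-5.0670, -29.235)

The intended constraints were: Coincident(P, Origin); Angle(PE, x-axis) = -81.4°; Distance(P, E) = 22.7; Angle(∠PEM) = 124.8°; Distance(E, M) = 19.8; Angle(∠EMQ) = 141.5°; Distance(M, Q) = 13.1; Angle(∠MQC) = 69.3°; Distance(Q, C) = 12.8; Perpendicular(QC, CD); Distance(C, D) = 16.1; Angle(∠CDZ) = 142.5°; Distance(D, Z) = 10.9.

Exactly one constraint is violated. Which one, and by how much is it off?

Distance(D, Z) = 10.9 — off by 7.70.

P = (0.00, 0.00) ✓; PE at -81.40° ✓; |PE| = 22.70 ✓; ∠PEM = 124.8° ✓; |EM| = 19.80 ✓; ∠EMQ = 141.5° ✓; |MQ| = 13.10 ✓; ∠MQC = 69.30° ✓; |QC| = 12.80 ✓; ∠(QC, CD) = 90.00° ✓; |CD| = 16.10 ✓; ∠CDZ = 142.5° ✓; |DZ| = 18.60 ✗.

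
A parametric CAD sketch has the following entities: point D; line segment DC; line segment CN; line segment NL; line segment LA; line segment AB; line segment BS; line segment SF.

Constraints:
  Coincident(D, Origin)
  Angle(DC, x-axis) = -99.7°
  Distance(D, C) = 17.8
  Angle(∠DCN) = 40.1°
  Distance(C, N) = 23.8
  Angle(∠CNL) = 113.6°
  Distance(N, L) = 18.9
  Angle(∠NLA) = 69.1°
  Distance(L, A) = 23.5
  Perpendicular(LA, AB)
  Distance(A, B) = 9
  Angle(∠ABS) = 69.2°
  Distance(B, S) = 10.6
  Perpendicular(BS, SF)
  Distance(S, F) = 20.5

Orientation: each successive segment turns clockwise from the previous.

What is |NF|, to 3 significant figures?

34.6

D is at the origin; DC runs at -99.7° with length 17.8, so C = (-3.00, -17.5). ∠DCN = 40.1° gives CN at 120° from the x-axis; with |CN| = 23.8, N = (-15.0, 2.98). ∠CNL = 113.6° gives NL at 54.0° from the x-axis; with |NL| = 18.9, L = (-3.93, 18.3). ∠NLA = 69.1° gives LA at -56.9° from the x-axis; with |LA| = 23.5, A = (8.90, -1.41). The perpendicularity gives AB at right angles to LA, so AB runs at -147°; with |AB| = 9.0, B = (1.36, -6.33). ∠ABS = 69.2° gives BS at 102° from the x-axis; with |BS| = 10.6, S = (-0.898, 4.03). BS ⟂ SF, so SF runs at 12.3°; with |SF| = 20.5, F = (19.1, 8.40). Then |NF| = |F − N| = 34.6.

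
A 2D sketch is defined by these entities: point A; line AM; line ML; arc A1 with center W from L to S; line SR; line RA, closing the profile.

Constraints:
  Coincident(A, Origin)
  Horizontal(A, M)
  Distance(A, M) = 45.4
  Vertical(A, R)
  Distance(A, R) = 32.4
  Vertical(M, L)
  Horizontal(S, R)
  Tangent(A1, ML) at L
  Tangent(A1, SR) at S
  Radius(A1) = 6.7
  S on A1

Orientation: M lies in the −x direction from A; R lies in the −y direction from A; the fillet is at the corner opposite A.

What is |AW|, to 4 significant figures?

46.46

A is at the origin; AM is horizontal with |AM| = 45.4 and M on the −x side, so M = (-45.40, 0.000). A and R share the same x with |AR| = 32.4 and R on the −y side, so R = (0.000, -32.40). The virtual corner opposite A is at (-45.40, -32.40). Tangency of A1 to ML means the radius WL is perpendicular to ML and tangency of A1 to SR means the radius WS is perpendicular to SR, with radius 6.7, so the center W sits 6.7 in from both sides at W = (-38.70, -25.70). Then |AW| = |W − A| = 46.46.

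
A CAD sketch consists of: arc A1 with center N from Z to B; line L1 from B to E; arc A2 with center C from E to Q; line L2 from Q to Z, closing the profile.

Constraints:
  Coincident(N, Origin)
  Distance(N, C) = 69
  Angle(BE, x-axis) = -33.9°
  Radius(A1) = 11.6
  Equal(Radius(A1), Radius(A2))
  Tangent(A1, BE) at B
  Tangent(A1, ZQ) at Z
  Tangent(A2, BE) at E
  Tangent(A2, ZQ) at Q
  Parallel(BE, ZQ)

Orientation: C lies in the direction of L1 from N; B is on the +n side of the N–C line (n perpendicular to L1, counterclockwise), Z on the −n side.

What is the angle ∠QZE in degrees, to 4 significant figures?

18.58°

The slot axis is L1's direction at -33.9°, so u = (cos -33.9°, sin -33.9°) = (0.8300, -0.5577) and n = (−sin -33.9°, cos -33.9°) = (0.5577, 0.8300). N is at the origin and C lies 69.0 along u from N, so C = 69.0·u = (57.27, -38.48). Tangency of A1 to both parallel lines with radius 11.6 puts B and Z at N ± 11.6·n: B = (6.470, 9.628), Z = (-6.470, -9.628). Equal radii place E and Q the same way about C: E = C + 11.6·n = (63.74, -28.86), Q = C − 11.6·n = (50.80, -48.11). Then cos ∠QZE = ZQ·ZE / (|ZQ||ZE|), giving 18.58°.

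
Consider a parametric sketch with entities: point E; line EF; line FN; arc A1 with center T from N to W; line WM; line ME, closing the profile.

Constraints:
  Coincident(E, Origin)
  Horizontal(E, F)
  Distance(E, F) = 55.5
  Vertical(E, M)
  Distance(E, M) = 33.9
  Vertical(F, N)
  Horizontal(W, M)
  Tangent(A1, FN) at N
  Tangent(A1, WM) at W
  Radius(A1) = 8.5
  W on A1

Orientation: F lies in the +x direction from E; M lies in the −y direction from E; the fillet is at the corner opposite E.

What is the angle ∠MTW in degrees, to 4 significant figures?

79.75°

E is at the origin; E and F share the same y with |EF| = 55.5 and F on the +x side, so F = (55.50, 0.000). EM is vertical with |EM| = 33.9 and M on the −y side, so M = (0.000, -33.90). The virtual corner opposite E is at (55.50, -33.90). Since A1 is tangent to FN there, TN ⟂ FN and tangency of A1 to WM means the radius TW is perpendicular to WM, with radius 8.5, so the center T sits 8.5 in from both sides at T = (47.00, -25.40). That places the tangent points at N = (55.50, -25.40) on FN and W = (47.00, -33.90) on WM. Then cos ∠MTW = TM·TW / (|TM||TW|), giving 79.75°.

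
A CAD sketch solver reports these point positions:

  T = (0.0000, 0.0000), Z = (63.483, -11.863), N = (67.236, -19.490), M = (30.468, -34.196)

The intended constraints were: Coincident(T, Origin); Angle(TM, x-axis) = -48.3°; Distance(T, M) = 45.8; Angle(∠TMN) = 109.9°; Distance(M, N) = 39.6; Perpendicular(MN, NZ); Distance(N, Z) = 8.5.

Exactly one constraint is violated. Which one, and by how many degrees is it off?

Perpendicular(MN, NZ) — off by 4.40°.

T = (0.00, 0.00) ✓; TM at -48.30° ✓; |TM| = 45.80 ✓; ∠TMN = 109.9° ✓; |MN| = 39.60 ✓; ∠(MN, NZ) = 94.40° ✗; |NZ| = 8.500 ✓.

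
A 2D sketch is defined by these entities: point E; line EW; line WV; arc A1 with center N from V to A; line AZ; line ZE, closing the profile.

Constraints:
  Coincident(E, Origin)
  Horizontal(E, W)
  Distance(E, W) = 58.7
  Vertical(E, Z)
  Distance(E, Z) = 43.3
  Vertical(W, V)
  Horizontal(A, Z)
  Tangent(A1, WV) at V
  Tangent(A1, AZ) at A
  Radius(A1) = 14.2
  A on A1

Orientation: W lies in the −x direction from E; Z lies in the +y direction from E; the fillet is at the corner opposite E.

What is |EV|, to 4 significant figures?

65.52

The virtual corner opposite E is at (-58.70, 43.30). Since A1 is tangent to WV there, NV ⟂ WV and since A1 is tangent to AZ there, NA ⟂ AZ, with radius 14.2, so the center N sits 14.2 in from both sides at N = (-44.50, 29.10). That places the tangent points at V = (-58.70, 29.10) on WV and A = (-44.50, 43.30) on AZ. Then |EV| = |V − E| = 65.52.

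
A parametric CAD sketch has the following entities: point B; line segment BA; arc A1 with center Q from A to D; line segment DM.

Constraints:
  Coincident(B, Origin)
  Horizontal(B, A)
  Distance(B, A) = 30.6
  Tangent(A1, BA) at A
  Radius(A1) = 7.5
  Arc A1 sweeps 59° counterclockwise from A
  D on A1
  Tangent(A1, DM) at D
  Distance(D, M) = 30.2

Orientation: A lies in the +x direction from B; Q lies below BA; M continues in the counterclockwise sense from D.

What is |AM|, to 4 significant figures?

36.81

B is at the origin; B and A share the same y with |BA| = 30.6 and A on the +x side, so A = (30.60, 0.000). The tangent condition forces QA to be normal to BA, so Q = A + (0, -7.5) = (30.60, -7.500). On A1, A sits at bearing 90° from Q; a 59° counterclockwise sweep puts D at bearing 149°, so D = Q + 7.5·(cos 149°, sin 149°) = (24.17, -3.637). Since A1 is tangent to DM there, QD ⟂ DM, so DM runs along (−sin 149°, cos 149°); with |DM| = 30.2, M = (8.617, -29.52). Then |AM| = |M − A| = 36.81.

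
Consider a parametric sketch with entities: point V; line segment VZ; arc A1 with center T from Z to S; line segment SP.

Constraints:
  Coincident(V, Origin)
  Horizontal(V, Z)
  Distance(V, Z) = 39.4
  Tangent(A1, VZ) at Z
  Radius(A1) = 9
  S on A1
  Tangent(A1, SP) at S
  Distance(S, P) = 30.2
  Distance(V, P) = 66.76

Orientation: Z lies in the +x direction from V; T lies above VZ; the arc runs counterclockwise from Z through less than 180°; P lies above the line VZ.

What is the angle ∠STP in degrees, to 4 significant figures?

73.41°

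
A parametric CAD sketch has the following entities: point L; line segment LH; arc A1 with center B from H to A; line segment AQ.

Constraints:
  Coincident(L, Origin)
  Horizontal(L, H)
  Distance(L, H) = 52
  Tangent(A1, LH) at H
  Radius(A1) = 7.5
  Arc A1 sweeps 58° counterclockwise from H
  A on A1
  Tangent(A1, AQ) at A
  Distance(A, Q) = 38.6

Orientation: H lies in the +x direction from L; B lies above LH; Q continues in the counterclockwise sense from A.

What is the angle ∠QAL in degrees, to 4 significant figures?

125.5°

L is at the origin; L and H share the same y with |LH| = 52.0 and H on the +x side, so H = (52.00, 0.000). The tangent condition forces BH to be normal to LH, so B = H + (0, 7.5) = (52.00, 7.500). On A1, H sits at bearing -90° from B; a 58° counterclockwise sweep puts A at bearing -32°, so A = B + 7.5·(cos -32°, sin -32°) = (58.36, 3.526). A1 meets AQ tangentially, so BA is at right angles to AQ, so AQ runs along (−sin -32°, cos -32°); with |AQ| = 38.6, Q = (78.82, 36.26). Then cos ∠QAL = AQ·AL / (|AQ||AL|), giving 125.5°.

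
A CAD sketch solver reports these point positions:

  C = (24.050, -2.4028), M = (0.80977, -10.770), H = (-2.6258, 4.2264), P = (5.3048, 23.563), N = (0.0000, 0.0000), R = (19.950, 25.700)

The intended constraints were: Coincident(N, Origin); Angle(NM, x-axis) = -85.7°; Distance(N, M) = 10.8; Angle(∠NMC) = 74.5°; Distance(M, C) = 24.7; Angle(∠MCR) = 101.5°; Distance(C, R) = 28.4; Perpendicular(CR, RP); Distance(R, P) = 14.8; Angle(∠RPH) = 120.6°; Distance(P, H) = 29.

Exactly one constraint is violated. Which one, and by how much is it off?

Distance(P, H) = 29 — off by 8.10.

N = (0.00, 0.00) ✓; NM at -85.70° ✓; |NM| = 10.80 ✓; ∠NMC = 74.50° ✓; |MC| = 24.70 ✓; ∠MCR = 101.5° ✓; |CR| = 28.40 ✓; ∠(CR, RP) = 90.00° ✓; |RP| = 14.80 ✓; ∠RPH = 120.6° ✓; |PH| = 20.90 ✗.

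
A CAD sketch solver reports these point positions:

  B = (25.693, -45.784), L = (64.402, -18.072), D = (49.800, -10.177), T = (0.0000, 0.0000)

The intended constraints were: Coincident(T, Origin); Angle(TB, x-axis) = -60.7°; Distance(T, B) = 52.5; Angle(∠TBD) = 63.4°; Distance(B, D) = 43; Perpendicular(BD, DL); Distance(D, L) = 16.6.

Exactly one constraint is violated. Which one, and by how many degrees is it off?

Perpendicular(BD, DL) — off by 5.70°.

T = (0.00, 0.00) ✓; TB at -60.70° ✓; |TB| = 52.50 ✓; ∠TBD = 63.40° ✓; |BD| = 43.00 ✓; ∠(BD, DL) = 84.30° ✗; |DL| = 16.60 ✓.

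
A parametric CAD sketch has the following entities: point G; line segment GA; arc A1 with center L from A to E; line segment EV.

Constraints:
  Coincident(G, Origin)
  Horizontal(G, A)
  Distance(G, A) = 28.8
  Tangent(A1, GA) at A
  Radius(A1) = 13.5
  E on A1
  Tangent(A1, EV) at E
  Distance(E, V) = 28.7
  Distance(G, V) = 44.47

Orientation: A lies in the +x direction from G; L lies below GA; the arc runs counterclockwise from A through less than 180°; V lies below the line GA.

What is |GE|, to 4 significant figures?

20.24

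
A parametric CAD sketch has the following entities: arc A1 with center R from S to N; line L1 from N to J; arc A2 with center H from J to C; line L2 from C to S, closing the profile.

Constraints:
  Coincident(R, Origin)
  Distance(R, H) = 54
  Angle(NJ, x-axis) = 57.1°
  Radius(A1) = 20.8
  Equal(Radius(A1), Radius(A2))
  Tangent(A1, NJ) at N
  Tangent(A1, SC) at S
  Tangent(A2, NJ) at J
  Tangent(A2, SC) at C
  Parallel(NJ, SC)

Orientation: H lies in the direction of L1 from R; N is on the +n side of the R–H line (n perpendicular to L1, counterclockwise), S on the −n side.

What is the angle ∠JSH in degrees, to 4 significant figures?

16.54°

Tangency of A1 to both parallel lines with radius 20.8 puts N and S at R ± 20.8·n: N = (-17.46, 11.30), S = (17.46, -11.30). Equal radii place J and C the same way about H: J = H + 20.8·n = (11.87, 56.64), C = H − 20.8·n = (46.80, 34.04). Then cos ∠JSH = SJ·SH / (|SJ||SH|), giving 16.54°.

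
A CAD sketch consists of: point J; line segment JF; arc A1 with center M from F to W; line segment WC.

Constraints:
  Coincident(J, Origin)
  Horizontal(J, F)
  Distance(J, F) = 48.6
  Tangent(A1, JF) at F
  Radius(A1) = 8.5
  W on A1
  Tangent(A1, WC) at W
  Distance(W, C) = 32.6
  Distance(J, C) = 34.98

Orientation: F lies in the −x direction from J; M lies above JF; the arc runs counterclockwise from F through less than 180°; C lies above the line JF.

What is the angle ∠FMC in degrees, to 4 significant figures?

125.2°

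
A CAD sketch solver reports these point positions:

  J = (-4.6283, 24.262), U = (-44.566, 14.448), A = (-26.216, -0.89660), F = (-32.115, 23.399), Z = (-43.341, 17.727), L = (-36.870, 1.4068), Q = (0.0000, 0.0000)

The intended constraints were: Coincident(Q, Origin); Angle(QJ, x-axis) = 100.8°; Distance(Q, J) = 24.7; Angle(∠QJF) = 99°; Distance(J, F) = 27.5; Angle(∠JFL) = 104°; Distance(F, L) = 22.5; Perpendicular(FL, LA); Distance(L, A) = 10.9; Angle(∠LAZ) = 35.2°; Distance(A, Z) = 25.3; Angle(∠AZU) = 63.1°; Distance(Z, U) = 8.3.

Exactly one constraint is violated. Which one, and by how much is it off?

Distance(Z, U) = 8.3 — off by 4.80.

Q = (0.00, 0.00) ✓; QJ at 100.8° ✓; |QJ| = 24.70 ✓; ∠QJF = 99.00° ✓; |JF| = 27.50 ✓; ∠JFL = 104.0° ✓; |FL| = 22.50 ✓; ∠(FL, LA) = 90.00° ✓; |LA| = 10.90 ✓; ∠LAZ = 35.20° ✓; |AZ| = 25.30 ✓; ∠AZU = 63.08° ✓; |ZU| = 3.500 ✗.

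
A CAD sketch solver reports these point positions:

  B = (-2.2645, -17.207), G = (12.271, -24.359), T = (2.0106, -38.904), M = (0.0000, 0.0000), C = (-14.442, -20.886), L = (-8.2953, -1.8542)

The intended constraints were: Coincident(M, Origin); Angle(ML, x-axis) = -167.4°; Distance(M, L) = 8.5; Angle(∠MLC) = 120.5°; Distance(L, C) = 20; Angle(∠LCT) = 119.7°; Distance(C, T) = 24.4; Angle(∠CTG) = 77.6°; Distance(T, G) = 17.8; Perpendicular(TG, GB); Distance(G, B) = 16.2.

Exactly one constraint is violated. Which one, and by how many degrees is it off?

Perpendicular(TG, GB) — off by 9.00°.

M = (0.00, 0.00) ✓; ML at -167.4° ✓; |ML| = 8.500 ✓; ∠MLC = 120.5° ✓; |LC| = 20.00 ✓; ∠LCT = 119.7° ✓; |CT| = 24.40 ✓; ∠CTG = 77.60° ✓; |TG| = 17.80 ✓; ∠(TG, GB) = 99.00° ✗; |GB| = 16.20 ✓.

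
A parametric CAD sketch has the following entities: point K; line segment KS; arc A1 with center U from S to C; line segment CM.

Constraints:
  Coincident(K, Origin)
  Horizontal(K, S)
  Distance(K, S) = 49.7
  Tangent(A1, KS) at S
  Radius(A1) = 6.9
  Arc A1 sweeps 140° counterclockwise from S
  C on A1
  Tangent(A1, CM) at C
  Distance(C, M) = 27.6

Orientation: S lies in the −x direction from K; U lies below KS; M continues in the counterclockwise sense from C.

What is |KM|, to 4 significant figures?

44.54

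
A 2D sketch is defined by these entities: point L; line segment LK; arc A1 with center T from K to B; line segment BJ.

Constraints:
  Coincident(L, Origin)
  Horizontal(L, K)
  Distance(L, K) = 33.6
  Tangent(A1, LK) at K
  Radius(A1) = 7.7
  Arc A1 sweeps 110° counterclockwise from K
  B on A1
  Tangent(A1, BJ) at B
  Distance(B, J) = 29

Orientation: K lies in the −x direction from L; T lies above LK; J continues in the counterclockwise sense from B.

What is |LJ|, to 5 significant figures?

52.240

L is at the origin; LK is horizontal with |LK| = 33.6 and K on the −x side, so K = (-33.600, 0.0000). A1 meets LK tangentially, so TK is at right angles to LK, so T = K + (0, 7.7) = (-33.600, 7.7000). On A1, K sits at bearing -90° from T; a 110° counterclockwise sweep puts B at bearing 20°, so B = T + 7.7·(cos 20°, sin 20°) = (-26.364, 10.334). A1 meets BJ tangentially, so TB is at right angles to BJ, so BJ runs along (−sin 20°, cos 20°); with |BJ| = 29.0, J = (-36.283, 37.585). Then |LJ| = |J − L| = 52.240.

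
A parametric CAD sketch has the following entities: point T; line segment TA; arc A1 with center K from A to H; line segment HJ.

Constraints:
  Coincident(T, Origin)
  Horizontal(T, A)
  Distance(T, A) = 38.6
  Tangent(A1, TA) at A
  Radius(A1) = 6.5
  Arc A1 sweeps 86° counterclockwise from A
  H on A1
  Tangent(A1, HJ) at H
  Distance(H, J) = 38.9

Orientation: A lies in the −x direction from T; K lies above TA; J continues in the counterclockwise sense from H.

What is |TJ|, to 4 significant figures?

53.63

On A1, A sits at bearing -90° from K; an 86° counterclockwise sweep puts H at bearing -4°, so H = K + 6.5·(cos -4°, sin -4°) = (-32.12, 6.047). A1 meets HJ tangentially, so KH is at right angles to HJ, so HJ runs along (−sin -4°, cos -4°); with |HJ| = 38.9, J = (-29.40, 44.85). Then |TJ| = |J − T| = 53.63.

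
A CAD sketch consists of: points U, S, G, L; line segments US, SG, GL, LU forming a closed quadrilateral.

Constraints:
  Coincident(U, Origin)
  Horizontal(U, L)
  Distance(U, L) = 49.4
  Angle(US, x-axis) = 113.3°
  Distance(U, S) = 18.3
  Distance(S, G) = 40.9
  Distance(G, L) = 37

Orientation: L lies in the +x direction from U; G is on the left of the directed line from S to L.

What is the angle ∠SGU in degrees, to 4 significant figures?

24.36°

U is at the origin; UL is horizontal with |UL| = 49.4 and L in +x, so L = (49.4, 0). US runs at 113.3° with |US| = 18.3, so S = (-7.238, 16.81). G is determined by |SG| = 40.9 and |GL| = 37.0 together: it lies at the intersection of circle(S, 40.9) and circle(L, 37.0). With |SL| = 59.08, the foot of the radical line on SL is 32.11 from S and the perpendicular offset is √(40.9² − 32.11²) = 25.33. Taking the left-of-SL solution: G = (30.75, 31.96).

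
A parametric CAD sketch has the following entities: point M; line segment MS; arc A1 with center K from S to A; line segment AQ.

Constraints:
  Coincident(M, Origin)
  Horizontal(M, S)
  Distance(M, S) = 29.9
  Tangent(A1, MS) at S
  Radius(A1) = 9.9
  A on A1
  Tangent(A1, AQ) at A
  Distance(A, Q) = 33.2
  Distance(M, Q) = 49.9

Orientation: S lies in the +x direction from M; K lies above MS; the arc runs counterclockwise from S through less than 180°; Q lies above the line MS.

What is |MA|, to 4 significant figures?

41.31

Checks: ∠(KS, SM) = 90.00° ✓; |KS| = 9.900 ✓; |KA| = 9.900 ✓; ∠(KA, AQ) = 90.00° ✓; |AQ| = 33.20 ✓; |MQ| = 49.90 ✓.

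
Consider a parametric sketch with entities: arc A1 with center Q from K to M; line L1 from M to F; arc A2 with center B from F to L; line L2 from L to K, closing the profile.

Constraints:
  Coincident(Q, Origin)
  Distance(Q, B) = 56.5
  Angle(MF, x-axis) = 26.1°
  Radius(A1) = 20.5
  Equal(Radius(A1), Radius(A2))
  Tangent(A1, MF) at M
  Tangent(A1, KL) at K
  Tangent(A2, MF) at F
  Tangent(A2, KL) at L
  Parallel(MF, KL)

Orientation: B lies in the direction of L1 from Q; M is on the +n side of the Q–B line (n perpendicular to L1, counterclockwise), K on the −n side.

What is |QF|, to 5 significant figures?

60.104

The slot axis is L1's direction at 26.1°, so u = (cos 26.1°, sin 26.1°) = (0.89803, 0.43994) and n = (−sin 26.1°, cos 26.1°) = (-0.43994, 0.89803). Q is at the origin and B lies 56.5 along u from Q, so B = 56.5·u = (50.739, 24.857). Tangency of A1 to both parallel lines with radius 20.5 puts M and K at Q ± 20.5·n: M = (-9.0188, 18.410), K = (9.0188, -18.410). Equal radii place F and L the same way about B: F = B + 20.5·n = (41.720, 43.266), L = B − 20.5·n = (59.757, 6.4470). Then |QF| = |F − Q| = 60.104.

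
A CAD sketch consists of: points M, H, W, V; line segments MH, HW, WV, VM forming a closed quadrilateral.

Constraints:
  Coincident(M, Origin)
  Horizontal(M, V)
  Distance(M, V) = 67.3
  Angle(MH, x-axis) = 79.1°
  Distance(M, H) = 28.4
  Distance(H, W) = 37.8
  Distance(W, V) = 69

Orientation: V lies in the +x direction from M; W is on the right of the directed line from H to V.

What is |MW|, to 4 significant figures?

9.421

M is at the origin; M and V share the same y with |MV| = 67.3 and V in +x, so V = (67.3, 0). MH runs at 79.1° with |MH| = 28.4, so H = (5.370, 27.89). W is determined by |HW| = 37.8 and |WV| = 69.0 together: it lies at the intersection of circle(H, 37.8) and circle(V, 69.0). With |HV| = 67.92, the foot of the radical line on HV is 9.429 from H and the perpendicular offset is √(37.8² − 9.429²) = 36.61. Taking the right-of-HV solution: W = (-1.062, -9.361).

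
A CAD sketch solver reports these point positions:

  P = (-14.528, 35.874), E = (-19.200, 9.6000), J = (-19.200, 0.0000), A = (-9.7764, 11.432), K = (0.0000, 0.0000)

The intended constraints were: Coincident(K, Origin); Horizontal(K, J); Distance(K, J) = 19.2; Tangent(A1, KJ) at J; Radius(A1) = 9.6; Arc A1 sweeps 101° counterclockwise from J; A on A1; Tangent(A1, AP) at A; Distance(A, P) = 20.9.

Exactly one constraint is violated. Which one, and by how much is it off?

Distance(A, P) = 20.9 — off by 4.00.

K = (0.00, 0.00) ✓; K.y = 0.00, J.y = 0.00 ✓; |KJ| = 19.20 ✓; ∠(EJ, JK) = 90.00° ✓; |EJ| = 9.600 ✓; bearing(E→A) − bearing(E→J) = 101.0° ✓; |EA| = 9.600 ✓; ∠(EA, AP) = 90.00° ✓; |AP| = 24.90 ✗.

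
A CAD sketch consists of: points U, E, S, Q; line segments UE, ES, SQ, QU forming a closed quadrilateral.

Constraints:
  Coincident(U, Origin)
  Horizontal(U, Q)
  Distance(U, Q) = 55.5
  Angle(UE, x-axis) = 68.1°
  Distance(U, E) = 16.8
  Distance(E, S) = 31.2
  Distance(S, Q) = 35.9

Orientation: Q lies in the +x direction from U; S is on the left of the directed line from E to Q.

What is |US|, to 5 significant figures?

45.035

U is at the origin; U and Q share the same y with |UQ| = 55.5 and Q in +x, so Q = (55.5, 0). UE runs at 68.1° with |UE| = 16.8, so E = (6.2662, 15.588). S is determined by |ES| = 31.2 and |SQ| = 35.9 together: it lies at the intersection of circle(E, 31.2) and circle(Q, 35.9). With |EQ| = 51.642, the foot of the radical line on EQ is 22.768 from E and the perpendicular offset is √(31.2² − 22.768²) = 21.332. Taking the left-of-EQ solution: S = (34.411, 29.053).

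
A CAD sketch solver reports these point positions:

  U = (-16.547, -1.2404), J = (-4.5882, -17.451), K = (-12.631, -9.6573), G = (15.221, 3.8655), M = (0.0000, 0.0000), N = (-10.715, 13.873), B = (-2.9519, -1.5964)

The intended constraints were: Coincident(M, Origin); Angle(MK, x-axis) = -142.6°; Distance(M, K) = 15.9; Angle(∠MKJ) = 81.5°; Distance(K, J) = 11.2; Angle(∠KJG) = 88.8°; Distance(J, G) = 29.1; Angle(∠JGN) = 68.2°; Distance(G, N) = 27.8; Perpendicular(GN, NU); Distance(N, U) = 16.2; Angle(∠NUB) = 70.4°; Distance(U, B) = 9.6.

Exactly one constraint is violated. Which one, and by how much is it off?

Distance(U, B) = 9.6 — off by 4.00.

M = (0.00, 0.00) ✓; MK at -142.6° ✓; |MK| = 15.90 ✓; ∠MKJ = 81.50° ✓; |KJ| = 11.20 ✓; ∠KJG = 88.80° ✓; |JG| = 29.10 ✓; ∠JGN = 68.20° ✓; |GN| = 27.80 ✓; ∠(GN, NU) = 90.00° ✓; |NU| = 16.20 ✓; ∠NUB = 70.40° ✓; |UB| = 13.60 ✗.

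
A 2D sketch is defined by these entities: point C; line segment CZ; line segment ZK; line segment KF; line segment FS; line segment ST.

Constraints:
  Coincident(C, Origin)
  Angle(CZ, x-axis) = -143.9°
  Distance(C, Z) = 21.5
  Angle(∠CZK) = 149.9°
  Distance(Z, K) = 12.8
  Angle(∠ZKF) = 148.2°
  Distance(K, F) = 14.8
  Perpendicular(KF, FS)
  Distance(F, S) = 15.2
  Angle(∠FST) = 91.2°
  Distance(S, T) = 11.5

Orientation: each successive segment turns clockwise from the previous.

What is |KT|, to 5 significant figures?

15.790

The perpendicularity gives FS at right angles to KF, so FS runs at 64.200°; with |FS| = 15.2, S = (-36.811, 6.1206). ∠FST = 91.2° gives ST at -24.600° from the x-axis; with |ST| = 11.5, T = (-26.355, 1.3334). Then |KT| = |T − K| = 15.790.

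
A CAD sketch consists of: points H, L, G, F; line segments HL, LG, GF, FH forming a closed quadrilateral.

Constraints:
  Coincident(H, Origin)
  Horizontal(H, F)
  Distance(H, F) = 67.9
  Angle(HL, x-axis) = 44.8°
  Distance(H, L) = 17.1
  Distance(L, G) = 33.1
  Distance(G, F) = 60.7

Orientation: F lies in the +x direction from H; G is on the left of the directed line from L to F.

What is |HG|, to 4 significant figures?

49.31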